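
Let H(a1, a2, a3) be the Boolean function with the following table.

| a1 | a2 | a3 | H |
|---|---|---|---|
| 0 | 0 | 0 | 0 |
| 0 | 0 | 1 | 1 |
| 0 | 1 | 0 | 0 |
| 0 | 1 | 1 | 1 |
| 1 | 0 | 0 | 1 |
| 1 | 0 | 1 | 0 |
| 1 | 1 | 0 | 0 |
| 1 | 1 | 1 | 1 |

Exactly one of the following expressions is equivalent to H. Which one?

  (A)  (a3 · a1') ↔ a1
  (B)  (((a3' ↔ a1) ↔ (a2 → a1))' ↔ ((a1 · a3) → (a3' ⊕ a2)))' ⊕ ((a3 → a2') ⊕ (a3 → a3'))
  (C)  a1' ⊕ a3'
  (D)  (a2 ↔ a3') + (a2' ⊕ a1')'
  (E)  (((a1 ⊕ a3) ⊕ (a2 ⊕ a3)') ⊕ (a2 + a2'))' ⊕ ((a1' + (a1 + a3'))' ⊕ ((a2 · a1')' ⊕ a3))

E

(A) fails at (0,0,0): the formula yields 1, H is 0.
(B) fails at (0,0,1): the formula yields 0, H is 1.
(C) fails at (1,1,0): the formula yields 1, H is 0.
(D) fails at (0,0,0): the formula yields 1, H is 0.
(E) is the remaining candidate, and it agrees with H on all 8 inputs.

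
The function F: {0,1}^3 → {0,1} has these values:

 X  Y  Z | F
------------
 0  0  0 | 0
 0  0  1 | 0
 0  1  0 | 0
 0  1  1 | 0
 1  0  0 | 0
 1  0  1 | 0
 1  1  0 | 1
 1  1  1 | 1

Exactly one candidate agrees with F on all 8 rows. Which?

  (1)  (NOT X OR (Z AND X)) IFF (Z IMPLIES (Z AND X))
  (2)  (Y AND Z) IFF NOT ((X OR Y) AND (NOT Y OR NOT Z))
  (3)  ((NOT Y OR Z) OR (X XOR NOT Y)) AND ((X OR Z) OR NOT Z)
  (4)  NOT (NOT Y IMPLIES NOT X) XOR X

(1) fails at (0,0,0): the formula yields 1, F is 0.
(2) fails at (0,1,0): the formula yields 1, F is 0.
(3) fails at (0,0,0): the formula yields 1, F is 0.
(4) is the remaining candidate, and it agrees with F on all 8 inputs.

4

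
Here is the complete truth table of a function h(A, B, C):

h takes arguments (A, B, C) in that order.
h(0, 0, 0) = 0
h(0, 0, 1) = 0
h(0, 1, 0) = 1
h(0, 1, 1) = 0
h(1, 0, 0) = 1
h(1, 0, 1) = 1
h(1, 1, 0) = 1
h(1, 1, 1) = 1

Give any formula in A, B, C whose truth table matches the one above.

h is 0 on only 3 rows — (0,0,0), (0,0,1), (0,1,1). Writing each as a minterm (¬A·¬B·¬C, ¬A·¬B·C, ¬A·B·C) and OR-ing them characterizes exactly where h=0, so h is the negation of that disjunction.

h(A, B, C) = ¬((((¬A ∧ ¬B) ∧ ¬C) ∨ ((¬A ∧ ¬B) ∧ C)) ∨ ((¬A ∧ B) ∧ C))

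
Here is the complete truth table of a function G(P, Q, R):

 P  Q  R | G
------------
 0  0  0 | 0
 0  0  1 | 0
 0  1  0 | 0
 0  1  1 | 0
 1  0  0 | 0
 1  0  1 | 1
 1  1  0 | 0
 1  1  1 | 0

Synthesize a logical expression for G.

Only row (1,0,1) gives 1. That row's minterm P·¬Q·R is G directly.

G(P, Q, R) = (P ∧ ¬Q) ∧ R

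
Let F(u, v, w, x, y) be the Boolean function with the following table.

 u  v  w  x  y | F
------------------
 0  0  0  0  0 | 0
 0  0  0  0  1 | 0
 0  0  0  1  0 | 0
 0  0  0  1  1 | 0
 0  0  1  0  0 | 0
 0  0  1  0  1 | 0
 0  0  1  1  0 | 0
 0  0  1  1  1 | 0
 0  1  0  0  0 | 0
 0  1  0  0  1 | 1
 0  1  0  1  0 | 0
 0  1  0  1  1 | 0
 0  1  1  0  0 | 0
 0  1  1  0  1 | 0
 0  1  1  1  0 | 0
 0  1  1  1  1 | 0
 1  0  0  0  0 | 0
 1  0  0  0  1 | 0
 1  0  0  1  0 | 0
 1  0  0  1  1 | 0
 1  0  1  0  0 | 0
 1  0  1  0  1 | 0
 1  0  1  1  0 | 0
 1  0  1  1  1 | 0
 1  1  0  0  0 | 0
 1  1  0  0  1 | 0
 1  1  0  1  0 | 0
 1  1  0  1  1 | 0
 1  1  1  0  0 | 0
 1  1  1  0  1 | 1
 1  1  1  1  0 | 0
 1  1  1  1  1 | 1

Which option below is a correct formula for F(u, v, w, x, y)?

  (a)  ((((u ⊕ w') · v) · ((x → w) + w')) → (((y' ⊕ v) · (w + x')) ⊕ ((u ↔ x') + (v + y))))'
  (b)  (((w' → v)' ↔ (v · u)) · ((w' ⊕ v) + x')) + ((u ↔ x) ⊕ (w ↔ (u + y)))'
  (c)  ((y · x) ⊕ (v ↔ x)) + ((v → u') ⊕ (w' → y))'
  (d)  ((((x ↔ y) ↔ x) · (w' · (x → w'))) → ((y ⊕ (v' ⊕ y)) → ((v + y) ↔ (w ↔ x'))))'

(b) disagrees with F on (0,0,0,0,0) (formula → 1, table → 0); rule it out.
(c) disagrees with F on (0,0,0,0,0) (formula → 1, table → 0); rule it out.
(d) disagrees with F on (0,0,0,0,1) (formula → 1, table → 0); rule it out.
(a) is the remaining candidate, and it agrees with F on all 32 inputs.

a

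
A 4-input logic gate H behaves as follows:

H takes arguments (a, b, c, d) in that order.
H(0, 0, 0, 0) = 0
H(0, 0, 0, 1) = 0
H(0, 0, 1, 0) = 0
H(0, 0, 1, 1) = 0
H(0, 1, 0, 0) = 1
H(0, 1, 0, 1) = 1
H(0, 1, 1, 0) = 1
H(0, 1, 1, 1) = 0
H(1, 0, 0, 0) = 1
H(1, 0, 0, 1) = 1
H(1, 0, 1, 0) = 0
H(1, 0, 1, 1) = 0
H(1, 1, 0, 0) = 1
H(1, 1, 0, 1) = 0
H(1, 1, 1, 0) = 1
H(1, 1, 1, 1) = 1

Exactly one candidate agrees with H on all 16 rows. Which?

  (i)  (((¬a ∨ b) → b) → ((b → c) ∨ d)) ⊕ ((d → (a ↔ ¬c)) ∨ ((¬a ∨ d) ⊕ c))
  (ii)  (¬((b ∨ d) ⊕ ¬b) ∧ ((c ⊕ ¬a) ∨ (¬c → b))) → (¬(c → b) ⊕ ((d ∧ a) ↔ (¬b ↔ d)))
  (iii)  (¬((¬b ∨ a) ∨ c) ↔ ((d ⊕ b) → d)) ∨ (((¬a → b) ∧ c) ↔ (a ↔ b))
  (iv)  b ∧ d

(i) disagrees with H on (0,1,0,1) (formula → 0, table → 1); rule it out.
(ii) disagrees with H on (0,0,0,0) (formula → 1, table → 0); rule it out.
(iv) disagrees with H on (0,1,0,0) (formula → 0, table → 1); rule it out.
Only (iii) survives; checking it on all 16 rows confirms it matches H.

iii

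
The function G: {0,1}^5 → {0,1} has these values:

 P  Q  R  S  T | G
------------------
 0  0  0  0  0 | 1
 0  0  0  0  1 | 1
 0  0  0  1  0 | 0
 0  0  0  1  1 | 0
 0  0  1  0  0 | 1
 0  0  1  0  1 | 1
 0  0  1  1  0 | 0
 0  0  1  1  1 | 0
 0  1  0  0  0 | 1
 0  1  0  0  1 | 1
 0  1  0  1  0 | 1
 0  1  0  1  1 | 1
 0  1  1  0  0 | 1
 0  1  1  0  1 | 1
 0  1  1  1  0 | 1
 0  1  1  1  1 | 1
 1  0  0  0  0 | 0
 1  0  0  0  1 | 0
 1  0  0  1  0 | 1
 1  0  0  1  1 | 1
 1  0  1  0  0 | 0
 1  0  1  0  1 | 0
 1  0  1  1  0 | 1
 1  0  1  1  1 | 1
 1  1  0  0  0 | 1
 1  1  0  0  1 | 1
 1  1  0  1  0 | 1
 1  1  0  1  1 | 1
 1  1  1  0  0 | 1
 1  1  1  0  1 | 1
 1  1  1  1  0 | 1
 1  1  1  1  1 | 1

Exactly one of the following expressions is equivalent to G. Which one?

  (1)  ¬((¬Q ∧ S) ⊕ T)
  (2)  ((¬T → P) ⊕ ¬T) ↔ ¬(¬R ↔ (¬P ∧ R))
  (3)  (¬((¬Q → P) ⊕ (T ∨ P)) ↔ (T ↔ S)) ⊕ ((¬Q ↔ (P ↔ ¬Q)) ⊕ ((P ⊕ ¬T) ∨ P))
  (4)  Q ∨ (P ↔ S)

(1): at (0,0,0,0,1) it gives 0, but G = 1 — eliminated.
(2): at (0,0,0,1,0) it gives 1, but G = 0 — eliminated.
(3): at (0,0,0,0,0) it gives 0, but G = 1 — eliminated.
(4) is the remaining candidate, and it agrees with G on all 32 inputs.

4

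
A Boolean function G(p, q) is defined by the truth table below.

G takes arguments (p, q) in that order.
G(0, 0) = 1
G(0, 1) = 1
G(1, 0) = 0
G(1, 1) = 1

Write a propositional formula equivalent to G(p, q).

This is p → q (false only at 1,0).

G(p, q) = p -> q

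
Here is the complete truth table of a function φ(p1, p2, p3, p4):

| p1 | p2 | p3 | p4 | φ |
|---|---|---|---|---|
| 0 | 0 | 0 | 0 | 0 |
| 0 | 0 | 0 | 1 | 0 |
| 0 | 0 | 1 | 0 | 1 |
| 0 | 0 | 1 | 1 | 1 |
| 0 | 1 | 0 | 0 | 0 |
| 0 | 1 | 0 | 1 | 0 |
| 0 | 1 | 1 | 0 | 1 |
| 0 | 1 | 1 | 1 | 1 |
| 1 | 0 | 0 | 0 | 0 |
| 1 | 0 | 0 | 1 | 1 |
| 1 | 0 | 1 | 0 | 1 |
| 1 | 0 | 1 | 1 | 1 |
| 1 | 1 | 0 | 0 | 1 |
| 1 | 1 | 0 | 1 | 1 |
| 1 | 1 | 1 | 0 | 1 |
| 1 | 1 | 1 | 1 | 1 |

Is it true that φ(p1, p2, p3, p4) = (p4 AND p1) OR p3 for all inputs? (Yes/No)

Evaluate (p4 AND p1) OR p3 on each row and compare to φ:
  p1=0, p2=0, p3=0, p4=0: formula gives 0, φ = 0 ✓
  p1=0, p2=0, p3=0, p4=1: formula gives 0, φ = 0 ✓
  p1=0, p2=0, p3=1, p4=0: formula gives 1, φ = 1 ✓
  p1=0, p2=0, p3=1, p4=1: formula gives 1, φ = 1 ✓
  …
  p1=1, p2=1, p3=0, p4=0: formula gives 0, but φ = 1 ✗
Row (1,1,0,0) is a counterexample, so the formula is not equivalent to φ.

No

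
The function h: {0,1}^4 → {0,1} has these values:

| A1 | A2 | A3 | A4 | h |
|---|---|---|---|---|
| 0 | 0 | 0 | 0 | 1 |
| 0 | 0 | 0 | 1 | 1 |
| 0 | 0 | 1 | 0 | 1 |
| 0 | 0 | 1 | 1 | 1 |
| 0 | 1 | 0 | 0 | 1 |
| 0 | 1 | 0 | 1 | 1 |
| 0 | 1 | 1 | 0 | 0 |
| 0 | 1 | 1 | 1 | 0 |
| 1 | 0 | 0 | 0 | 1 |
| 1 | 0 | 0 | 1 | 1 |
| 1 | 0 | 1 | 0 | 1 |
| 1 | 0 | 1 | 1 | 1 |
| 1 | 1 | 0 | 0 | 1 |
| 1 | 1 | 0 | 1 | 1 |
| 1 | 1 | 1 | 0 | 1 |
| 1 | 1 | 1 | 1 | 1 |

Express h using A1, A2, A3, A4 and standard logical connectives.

There are just 2 zero rows: (0,1,1,0), (0,1,1,1). Their minterms are ¬A1·A2·A3·¬A4, ¬A1·A2·A3·A4; the OR of those covers precisely the 0-outputs, and negating it yields h.

h(A1, A2, A3, A4) = ¬((((¬A1 ∧ A2) ∧ A3) ∧ ¬A4) ∨ (((¬A1 ∧ A2) ∧ A3) ∧ A4))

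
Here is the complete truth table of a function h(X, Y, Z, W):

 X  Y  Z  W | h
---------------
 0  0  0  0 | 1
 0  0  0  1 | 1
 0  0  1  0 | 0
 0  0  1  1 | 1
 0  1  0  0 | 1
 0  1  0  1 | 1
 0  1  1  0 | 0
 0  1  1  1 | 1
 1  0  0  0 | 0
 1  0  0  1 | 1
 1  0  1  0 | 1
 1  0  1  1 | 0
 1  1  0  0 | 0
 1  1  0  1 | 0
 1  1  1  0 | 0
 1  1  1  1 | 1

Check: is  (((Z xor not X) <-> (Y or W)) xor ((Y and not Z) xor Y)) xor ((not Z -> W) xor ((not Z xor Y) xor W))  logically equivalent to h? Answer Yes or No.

No

Test each input against both h and the formula:
  X=0, Y=0, Z=0, W=0: formula gives 1, h = 1 ✓
  X=0, Y=0, Z=0, W=1: formula gives 0, but h = 1 ✗
A single disagreement suffices: at (0,0,0,1) they differ, so the formula does not compute h.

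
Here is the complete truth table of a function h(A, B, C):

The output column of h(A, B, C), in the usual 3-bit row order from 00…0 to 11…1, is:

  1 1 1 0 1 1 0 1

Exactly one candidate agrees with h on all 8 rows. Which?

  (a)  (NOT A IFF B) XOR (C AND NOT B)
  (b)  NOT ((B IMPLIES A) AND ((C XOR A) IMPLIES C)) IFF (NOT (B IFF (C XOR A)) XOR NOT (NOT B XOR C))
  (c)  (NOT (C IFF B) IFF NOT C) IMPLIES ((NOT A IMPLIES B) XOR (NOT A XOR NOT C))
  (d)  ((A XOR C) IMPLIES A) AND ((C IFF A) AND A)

c

(a) disagrees with h on (0,0,0) (formula → 0, table → 1); rule it out.
(b) disagrees with h on (0,1,0) (formula → 0, table → 1); rule it out.
(d) disagrees with h on (0,0,0) (formula → 0, table → 1); rule it out.
(c) is the remaining candidate, and it agrees with h on all 8 inputs.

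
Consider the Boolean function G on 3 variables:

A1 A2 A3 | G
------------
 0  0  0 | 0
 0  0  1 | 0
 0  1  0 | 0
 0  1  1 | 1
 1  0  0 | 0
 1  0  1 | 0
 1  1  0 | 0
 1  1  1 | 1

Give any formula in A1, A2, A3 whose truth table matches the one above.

G=1 on 2 inputs: (0,1,1), (1,1,1). Reading each as a conjunction of literals (¬A1·A2·A3, A1·A2·A3) and taking the OR gives the canonical DNF.

G(A1, A2, A3) = ((~A1 & A2) & A3) | ((A1 & A2) & A3)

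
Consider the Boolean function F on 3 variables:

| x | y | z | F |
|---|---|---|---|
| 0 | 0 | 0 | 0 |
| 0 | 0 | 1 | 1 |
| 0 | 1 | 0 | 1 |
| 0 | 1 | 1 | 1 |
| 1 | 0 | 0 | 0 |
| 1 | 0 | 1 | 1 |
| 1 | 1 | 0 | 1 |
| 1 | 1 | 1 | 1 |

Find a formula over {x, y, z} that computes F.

F is 0 on only 2 rows — (0,0,0), (1,0,0). Writing each as a minterm (¬x·¬y·¬z, x·¬y·¬z) and OR-ing them characterizes exactly where F=0, so F is the negation of that disjunction.

F(x, y, z) = not (((not x and not y) and not z) or ((x and not y) and not z))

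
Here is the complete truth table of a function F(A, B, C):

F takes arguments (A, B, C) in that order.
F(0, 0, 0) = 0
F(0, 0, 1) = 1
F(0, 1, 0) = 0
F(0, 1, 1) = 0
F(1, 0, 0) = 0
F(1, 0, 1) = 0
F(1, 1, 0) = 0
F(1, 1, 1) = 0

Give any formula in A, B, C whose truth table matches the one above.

Only row (0,0,1) gives 1. That row's minterm ¬A·¬B·C is F directly.

F(A, B, C) = (~A & ~B) & C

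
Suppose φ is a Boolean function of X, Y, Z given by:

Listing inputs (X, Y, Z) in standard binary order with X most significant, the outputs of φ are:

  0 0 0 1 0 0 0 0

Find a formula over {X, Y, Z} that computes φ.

φ(X, Y, Z) = (NOT X AND Y) AND Z

Only row (0,1,1) gives 1. That row's minterm ¬X·Y·Z is φ directly.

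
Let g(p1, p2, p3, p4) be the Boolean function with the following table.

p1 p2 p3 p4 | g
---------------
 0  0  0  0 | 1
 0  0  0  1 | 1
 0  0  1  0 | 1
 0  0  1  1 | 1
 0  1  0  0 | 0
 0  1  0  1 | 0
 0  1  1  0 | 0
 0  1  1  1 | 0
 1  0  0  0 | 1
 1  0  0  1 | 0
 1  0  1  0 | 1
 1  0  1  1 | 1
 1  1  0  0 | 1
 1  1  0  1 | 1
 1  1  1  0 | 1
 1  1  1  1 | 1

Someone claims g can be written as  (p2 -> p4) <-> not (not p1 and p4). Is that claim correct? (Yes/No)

Evaluate (p2 -> p4) <-> not (not p1 and p4) on each row and compare to g:
  p1=0, p2=0, p3=0, p4=0: formula gives 1, g = 1 ✓
  p1=0, p2=0, p3=0, p4=1: formula gives 0, but g = 1 ✗
Row (0,0,0,1) is a counterexample, so the formula is not equivalent to g.

No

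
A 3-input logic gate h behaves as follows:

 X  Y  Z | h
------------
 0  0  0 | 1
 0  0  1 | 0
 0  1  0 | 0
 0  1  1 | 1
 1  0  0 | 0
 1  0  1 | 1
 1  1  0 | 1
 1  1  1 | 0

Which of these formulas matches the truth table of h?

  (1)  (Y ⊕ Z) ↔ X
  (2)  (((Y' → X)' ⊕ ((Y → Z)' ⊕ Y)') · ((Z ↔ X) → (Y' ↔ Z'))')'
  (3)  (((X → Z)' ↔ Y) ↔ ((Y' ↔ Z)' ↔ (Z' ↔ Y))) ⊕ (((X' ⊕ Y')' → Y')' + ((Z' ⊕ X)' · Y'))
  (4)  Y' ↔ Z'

(2) disagrees with h on (0,0,1) (formula → 1, table → 0); rule it out.
(3) disagrees with h on (0,0,0) (formula → 0, table → 1); rule it out.
(4) disagrees with h on (1,0,0) (formula → 1, table → 0); rule it out.
Only (1) survives; checking it on all 8 rows confirms it matches h.

1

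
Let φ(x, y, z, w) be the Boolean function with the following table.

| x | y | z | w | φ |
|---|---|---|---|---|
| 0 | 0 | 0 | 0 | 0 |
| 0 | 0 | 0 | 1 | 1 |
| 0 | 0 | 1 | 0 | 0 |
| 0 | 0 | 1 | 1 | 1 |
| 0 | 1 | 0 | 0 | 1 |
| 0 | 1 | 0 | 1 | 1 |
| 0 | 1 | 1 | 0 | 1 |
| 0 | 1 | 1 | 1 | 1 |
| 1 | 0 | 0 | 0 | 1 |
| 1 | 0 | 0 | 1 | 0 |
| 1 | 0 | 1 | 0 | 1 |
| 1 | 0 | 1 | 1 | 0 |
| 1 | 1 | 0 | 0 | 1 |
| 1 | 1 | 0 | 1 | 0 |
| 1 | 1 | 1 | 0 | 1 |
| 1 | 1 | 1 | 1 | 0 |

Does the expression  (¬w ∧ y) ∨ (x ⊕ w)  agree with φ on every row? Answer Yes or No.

Yes

Evaluate (¬w ∧ y) ∨ (x ⊕ w) on each row and compare to φ:
  x=0, y=0, z=0, w=0: formula gives 0, φ = 0 ✓
  x=0, y=0, z=0, w=1: formula gives 1, φ = 1 ✓
  x=0, y=0, z=1, w=0: formula gives 0, φ = 0 ✓
  x=0, y=0, z=1, w=1: formula gives 1, φ = 1 ✓
  … (the remaining 12 rows also agree.)
All 16 rows match — the expression computes φ exactly.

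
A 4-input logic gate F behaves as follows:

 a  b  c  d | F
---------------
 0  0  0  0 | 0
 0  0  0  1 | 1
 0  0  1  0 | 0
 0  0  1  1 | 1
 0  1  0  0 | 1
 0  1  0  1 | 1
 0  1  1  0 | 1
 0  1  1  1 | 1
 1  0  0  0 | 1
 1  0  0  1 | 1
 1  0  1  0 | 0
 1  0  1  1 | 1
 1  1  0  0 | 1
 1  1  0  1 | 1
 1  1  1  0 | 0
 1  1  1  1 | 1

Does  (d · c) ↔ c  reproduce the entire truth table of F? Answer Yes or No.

Test each input against both F and the formula:
  a=0, b=0, c=0, d=0: formula gives 1, but F = 0 ✗
A single disagreement suffices: at (0,0,0,0) they differ, so the formula does not compute F.

No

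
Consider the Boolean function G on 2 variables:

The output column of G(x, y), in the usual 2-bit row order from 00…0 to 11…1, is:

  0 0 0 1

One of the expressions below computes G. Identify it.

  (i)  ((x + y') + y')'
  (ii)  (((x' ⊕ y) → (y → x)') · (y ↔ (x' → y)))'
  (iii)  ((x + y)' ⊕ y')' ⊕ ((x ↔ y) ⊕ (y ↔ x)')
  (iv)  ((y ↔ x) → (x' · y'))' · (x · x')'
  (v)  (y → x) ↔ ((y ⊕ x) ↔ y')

iv

(i) fails at (0,1): the formula yields 1, G is 0.
(ii) fails at (0,0): the formula yields 1, G is 0.
(iii) fails at (1,0): the formula yields 1, G is 0.
(v) fails at (0,1): the formula yields 1, G is 0.
Only (iv) survives; checking it on all 4 rows confirms it matches G.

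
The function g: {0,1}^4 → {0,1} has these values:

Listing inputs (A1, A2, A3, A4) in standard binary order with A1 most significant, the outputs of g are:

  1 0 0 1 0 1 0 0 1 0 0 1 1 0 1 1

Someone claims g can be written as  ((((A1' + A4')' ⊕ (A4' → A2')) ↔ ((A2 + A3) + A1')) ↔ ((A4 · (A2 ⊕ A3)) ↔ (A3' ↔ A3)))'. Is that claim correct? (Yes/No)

No

Test each input against both g and the formula:
  A1=0, A2=0, A3=0, A4=0: formula gives 0, but g = 1 ✗
A single disagreement suffices: at (0,0,0,0) they differ, so the formula does not compute g.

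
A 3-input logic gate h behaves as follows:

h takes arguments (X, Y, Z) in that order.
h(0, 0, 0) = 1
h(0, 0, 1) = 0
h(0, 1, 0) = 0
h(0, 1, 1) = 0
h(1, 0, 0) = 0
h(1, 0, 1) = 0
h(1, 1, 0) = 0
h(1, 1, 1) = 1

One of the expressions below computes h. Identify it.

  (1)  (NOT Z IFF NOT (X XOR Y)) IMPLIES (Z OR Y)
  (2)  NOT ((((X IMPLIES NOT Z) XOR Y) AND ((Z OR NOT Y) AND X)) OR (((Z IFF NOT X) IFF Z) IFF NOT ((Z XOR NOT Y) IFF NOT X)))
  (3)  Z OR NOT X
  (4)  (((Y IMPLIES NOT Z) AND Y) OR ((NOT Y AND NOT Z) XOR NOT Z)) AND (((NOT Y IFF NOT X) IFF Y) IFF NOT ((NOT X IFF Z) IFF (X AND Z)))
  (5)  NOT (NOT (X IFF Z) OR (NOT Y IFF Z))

(1): at (0,0,0) it gives 0, but h = 1 — eliminated.
(2): at (0,1,1) it gives 1, but h = 0 — eliminated.
(3): at (0,0,1) it gives 1, but h = 0 — eliminated.
(4): at (0,0,0) it gives 0, but h = 1 — eliminated.
That leaves (5). Evaluating it on every row reproduces the table of h exactly.

5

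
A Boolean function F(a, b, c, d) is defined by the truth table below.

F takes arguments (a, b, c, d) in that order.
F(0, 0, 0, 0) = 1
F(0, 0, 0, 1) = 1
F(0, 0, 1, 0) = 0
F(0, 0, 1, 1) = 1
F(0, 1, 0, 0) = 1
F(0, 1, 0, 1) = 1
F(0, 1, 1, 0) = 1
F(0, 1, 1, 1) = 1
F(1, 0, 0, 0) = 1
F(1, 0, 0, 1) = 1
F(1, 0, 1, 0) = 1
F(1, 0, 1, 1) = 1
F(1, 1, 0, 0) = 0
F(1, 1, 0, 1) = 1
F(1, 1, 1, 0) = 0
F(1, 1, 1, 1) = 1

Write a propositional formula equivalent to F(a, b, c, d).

F(a, b, c, d) = NOT (((((NOT a AND NOT b) AND c) AND NOT d) OR (((a AND b) AND NOT c) AND NOT d)) OR (((a AND b) AND c) AND NOT d))

The 0-rows are (0,0,1,0), (1,1,0,0), (1,1,1,0). Take each as a conjunction (¬a·¬b·c·¬d, a·b·¬c·¬d, a·b·c·¬d), form their disjunction, and complement — that gives a formula that is 1 everywhere F is.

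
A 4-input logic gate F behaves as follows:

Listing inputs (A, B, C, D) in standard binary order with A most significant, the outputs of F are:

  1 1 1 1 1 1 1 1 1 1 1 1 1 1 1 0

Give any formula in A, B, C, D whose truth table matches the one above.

F(A, B, C, D) = ~(((A & B) & C) & D)

The output is 0 only when every input is 1 — NAND of all inputs.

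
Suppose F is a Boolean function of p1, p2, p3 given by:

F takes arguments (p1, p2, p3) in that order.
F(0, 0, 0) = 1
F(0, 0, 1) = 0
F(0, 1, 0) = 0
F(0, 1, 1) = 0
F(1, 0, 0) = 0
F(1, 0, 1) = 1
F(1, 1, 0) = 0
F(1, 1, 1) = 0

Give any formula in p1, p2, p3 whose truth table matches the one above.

Collect the rows where F=1 — (0,0,0), (1,0,1) — and write one minterm per row: ¬p1·¬p2·¬p3, p1·¬p2·p3. Their union (logical OR) reproduces the table exactly.

F(p1, p2, p3) = ((not p1 and not p2) and not p3) or ((p1 and not p2) and p3)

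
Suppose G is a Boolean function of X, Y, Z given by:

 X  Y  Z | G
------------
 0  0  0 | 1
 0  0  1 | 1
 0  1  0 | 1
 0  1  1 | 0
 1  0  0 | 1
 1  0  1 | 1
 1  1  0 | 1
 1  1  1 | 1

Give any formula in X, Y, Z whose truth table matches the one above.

G is 0 on exactly one input, (0,1,1), whose minterm is ¬X·Y·Z. So G is the negation of that single conjunction.

G(X, Y, Z) = ¬((¬X ∧ Y) ∧ Z)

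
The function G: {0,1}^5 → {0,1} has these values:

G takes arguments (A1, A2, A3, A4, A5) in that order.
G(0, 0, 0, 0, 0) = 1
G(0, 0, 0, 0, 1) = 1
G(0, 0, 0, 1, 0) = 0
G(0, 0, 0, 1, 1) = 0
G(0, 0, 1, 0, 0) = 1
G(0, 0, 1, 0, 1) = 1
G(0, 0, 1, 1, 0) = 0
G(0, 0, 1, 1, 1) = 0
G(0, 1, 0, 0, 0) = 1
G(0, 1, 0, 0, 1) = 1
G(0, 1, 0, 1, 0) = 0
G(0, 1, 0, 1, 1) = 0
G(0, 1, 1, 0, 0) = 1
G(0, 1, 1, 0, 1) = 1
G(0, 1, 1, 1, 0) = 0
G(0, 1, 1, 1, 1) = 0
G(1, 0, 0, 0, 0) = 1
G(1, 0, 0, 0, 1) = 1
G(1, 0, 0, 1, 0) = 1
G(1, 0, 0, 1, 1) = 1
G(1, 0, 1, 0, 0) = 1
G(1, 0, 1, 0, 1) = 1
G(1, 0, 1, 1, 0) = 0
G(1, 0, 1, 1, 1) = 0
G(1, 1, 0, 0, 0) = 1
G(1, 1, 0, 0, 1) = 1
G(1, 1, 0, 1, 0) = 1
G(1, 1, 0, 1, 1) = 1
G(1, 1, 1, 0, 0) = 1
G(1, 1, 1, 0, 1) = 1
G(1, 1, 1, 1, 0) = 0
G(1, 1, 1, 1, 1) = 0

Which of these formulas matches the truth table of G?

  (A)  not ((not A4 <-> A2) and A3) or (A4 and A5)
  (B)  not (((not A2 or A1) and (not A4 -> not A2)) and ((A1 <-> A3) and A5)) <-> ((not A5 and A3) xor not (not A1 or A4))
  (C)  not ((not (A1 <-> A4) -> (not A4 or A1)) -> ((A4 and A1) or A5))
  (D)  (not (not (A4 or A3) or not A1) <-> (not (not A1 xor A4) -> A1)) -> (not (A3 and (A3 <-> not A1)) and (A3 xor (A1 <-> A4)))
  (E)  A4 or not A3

(A) disagrees with G on (0,0,0,1,0) (formula → 1, table → 0); rule it out.
(B) disagrees with G on (0,0,0,0,0) (formula → 0, table → 1); rule it out.
(C) disagrees with G on (0,0,0,0,1) (formula → 0, table → 1); rule it out.
(E) disagrees with G on (0,0,0,1,0) (formula → 1, table → 0); rule it out.
(D) is the remaining candidate, and it agrees with G on all 32 inputs.

D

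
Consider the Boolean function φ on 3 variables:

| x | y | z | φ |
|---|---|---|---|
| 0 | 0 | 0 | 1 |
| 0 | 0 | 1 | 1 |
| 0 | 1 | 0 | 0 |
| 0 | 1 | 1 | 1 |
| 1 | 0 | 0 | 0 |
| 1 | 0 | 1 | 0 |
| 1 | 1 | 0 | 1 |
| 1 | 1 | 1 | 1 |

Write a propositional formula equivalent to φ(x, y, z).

φ(x, y, z) = ((((x' · y) · z') + ((x · y') · z')) + ((x · y') · z))'

φ is 0 on only 3 rows — (0,1,0), (1,0,0), (1,0,1). Writing each as a minterm (¬x·y·¬z, x·¬y·¬z, x·¬y·z) and OR-ing them characterizes exactly where φ=0, so φ is the negation of that disjunction.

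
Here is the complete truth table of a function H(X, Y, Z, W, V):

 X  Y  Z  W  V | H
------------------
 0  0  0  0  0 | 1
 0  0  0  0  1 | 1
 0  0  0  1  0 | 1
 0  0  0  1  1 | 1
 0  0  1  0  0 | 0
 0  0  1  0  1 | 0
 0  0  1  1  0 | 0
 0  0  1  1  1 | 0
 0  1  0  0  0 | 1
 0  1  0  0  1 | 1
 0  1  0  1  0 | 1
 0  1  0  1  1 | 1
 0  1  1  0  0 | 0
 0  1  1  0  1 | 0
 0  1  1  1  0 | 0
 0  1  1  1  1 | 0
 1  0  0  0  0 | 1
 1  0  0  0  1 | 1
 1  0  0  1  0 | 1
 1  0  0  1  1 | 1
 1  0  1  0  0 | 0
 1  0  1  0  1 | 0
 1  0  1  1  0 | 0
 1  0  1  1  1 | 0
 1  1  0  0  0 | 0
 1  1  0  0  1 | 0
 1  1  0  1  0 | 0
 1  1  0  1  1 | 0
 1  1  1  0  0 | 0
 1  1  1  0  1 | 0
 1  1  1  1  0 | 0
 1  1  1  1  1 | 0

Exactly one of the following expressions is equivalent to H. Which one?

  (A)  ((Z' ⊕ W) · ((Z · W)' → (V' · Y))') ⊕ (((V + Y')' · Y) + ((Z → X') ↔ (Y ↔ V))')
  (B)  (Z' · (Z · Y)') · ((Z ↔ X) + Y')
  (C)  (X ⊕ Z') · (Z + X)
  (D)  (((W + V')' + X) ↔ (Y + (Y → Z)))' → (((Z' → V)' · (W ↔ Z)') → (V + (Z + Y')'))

B

(A): at (0,0,0,0,1) it gives 0, but H = 1 — eliminated.
(C): at (0,0,0,0,0) it gives 0, but H = 1 — eliminated.
(D): at (0,0,0,1,0) it gives 0, but H = 1 — eliminated.
That leaves (B). Evaluating it on every row reproduces the table of H exactly.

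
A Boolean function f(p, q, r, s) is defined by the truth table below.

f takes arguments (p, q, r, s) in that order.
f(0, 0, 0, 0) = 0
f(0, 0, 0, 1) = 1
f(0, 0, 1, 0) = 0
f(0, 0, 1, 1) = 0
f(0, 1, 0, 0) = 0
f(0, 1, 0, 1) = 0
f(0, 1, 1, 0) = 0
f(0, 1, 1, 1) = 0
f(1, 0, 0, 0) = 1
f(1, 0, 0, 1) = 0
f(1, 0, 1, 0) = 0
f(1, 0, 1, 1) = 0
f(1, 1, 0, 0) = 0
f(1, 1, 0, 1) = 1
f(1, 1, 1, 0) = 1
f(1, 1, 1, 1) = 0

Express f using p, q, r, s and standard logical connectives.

f(p, q, r, s) = (((((~p & ~q) & ~r) & s) | (((p & ~q) & ~r) & ~s)) | (((p & q) & ~r) & s)) | (((p & q) & r) & ~s)

f=1 on 4 inputs: (0,0,0,1), (1,0,0,0), (1,1,0,1), (1,1,1,0). Reading each as a conjunction of literals (¬p·¬q·¬r·s, p·¬q·¬r·¬s, p·q·¬r·s, p·q·r·¬s) and taking the OR gives the canonical DNF.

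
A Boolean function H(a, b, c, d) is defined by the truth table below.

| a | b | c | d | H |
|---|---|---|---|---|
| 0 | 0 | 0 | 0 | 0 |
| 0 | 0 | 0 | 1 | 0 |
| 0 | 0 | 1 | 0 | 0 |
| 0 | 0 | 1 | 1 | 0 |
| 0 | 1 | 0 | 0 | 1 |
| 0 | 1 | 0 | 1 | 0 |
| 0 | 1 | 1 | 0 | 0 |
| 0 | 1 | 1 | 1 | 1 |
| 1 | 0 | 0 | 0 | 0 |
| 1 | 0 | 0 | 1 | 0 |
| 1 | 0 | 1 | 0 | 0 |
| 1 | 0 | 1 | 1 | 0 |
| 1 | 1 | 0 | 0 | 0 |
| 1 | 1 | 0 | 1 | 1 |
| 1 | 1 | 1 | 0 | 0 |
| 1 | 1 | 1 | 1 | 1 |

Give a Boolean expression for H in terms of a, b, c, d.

H(a, b, c, d) = (((((NOT a AND b) AND NOT c) AND NOT d) OR (((NOT a AND b) AND c) AND d)) OR (((a AND b) AND NOT c) AND d)) OR (((a AND b) AND c) AND d)

Collect the rows where H=1 — (0,1,0,0), (0,1,1,1), (1,1,0,1), (1,1,1,1) — and write one minterm per row: ¬a·b·¬c·¬d, ¬a·b·c·d, a·b·¬c·d, a·b·c·d. Their union (logical OR) reproduces the table exactly.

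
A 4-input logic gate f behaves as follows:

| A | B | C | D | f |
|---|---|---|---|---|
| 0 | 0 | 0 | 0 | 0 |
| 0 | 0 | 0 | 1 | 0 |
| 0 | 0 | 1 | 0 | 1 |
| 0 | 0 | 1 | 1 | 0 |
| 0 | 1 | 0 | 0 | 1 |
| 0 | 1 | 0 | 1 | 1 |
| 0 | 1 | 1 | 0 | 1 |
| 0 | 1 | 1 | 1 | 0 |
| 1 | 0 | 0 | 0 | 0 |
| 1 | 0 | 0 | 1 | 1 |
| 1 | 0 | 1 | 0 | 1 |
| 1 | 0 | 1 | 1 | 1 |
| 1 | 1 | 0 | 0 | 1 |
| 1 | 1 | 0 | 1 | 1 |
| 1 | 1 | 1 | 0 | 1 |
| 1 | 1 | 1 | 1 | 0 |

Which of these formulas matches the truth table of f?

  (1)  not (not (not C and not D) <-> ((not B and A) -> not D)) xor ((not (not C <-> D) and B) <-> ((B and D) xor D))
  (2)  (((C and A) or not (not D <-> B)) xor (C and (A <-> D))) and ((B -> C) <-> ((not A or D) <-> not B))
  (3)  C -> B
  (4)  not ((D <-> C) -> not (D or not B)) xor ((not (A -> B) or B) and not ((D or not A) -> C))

(2) disagrees with f on (0,0,0,0) (formula → 1, table → 0); rule it out.
(3) disagrees with f on (0,0,0,0) (formula → 1, table → 0); rule it out.
(4) disagrees with f on (0,0,0,0) (formula → 1, table → 0); rule it out.
(1) is the remaining candidate, and it agrees with f on all 16 inputs.

1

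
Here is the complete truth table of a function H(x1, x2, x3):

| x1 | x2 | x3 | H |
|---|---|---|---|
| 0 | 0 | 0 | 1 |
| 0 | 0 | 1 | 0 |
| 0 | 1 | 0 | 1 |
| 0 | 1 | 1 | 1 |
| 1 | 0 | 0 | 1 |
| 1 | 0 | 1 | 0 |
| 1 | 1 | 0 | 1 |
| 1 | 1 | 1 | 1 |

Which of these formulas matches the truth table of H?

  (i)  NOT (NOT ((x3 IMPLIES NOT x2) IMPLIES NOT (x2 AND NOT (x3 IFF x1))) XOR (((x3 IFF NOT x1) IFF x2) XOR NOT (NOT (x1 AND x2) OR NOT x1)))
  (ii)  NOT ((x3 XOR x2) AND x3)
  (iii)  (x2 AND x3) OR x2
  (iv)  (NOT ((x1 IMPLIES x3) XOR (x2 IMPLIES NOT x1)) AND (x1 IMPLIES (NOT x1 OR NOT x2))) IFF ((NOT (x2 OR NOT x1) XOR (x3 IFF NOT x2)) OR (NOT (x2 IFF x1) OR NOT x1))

ii

(i) disagrees with H on (0,0,0) (formula → 0, table → 1); rule it out.
(iii) disagrees with H on (0,0,0) (formula → 0, table → 1); rule it out.
(iv) disagrees with H on (0,0,1) (formula → 1, table → 0); rule it out.
(ii) is the remaining candidate, and it agrees with H on all 8 inputs.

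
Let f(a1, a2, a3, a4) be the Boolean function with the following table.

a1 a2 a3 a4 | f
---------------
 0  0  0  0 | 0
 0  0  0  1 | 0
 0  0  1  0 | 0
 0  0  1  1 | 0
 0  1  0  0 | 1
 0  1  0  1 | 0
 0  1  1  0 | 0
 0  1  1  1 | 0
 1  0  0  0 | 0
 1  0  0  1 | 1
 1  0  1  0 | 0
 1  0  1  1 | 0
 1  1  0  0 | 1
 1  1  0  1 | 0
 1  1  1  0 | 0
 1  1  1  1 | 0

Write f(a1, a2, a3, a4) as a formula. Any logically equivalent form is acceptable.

Collect the rows where f=1 — (0,1,0,0), (1,0,0,1), (1,1,0,0) — and write one minterm per row: ¬a1·a2·¬a3·¬a4, a1·¬a2·¬a3·a4, a1·a2·¬a3·¬a4. Their union (logical OR) reproduces the table exactly.

f(a1, a2, a3, a4) = ((((~a1 & a2) & ~a3) & ~a4) | (((a1 & ~a2) & ~a3) & a4)) | (((a1 & a2) & ~a3) & ~a4)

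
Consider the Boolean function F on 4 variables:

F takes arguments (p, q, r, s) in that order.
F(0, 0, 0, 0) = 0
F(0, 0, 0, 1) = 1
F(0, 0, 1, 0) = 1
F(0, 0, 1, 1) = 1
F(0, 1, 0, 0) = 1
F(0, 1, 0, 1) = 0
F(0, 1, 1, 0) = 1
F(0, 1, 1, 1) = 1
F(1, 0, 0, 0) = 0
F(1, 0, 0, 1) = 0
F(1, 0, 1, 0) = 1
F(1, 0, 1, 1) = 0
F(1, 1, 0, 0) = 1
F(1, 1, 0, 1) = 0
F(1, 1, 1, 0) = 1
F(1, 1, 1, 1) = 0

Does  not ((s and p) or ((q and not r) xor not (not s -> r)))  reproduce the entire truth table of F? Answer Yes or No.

Yes

Evaluate not ((s and p) or ((q and not r) xor not (not s -> r))) on each row and compare to F:
  p=0, q=0, r=0, s=0: formula gives 0, F = 0 ✓
  p=0, q=0, r=0, s=1: formula gives 1, F = 1 ✓
  p=0, q=0, r=1, s=0: formula gives 1, F = 1 ✓
  p=0, q=0, r=1, s=1: formula gives 1, F = 1 ✓
  …and likewise for the remaining 12 rows.
All 16 rows match — the expression computes F exactly.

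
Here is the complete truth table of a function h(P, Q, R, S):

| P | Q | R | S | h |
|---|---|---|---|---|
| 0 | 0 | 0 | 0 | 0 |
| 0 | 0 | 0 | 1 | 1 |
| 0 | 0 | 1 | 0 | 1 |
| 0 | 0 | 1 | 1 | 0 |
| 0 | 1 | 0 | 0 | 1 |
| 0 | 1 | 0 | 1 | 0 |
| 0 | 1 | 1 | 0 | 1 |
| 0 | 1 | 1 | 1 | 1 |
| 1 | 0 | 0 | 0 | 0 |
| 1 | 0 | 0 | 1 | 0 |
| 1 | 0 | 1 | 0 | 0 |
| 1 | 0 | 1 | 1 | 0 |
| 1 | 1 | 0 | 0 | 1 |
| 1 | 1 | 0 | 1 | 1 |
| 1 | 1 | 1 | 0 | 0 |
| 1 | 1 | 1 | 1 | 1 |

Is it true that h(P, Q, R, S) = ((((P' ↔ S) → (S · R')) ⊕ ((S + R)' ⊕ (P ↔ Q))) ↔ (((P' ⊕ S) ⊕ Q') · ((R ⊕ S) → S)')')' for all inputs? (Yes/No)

Yes

Test each input against both h and the formula:
  P=0, Q=0, R=0, S=0: formula gives 0, h = 0 ✓
  P=0, Q=0, R=0, S=1: formula gives 1, h = 1 ✓
  P=0, Q=0, R=1, S=0: formula gives 1, h = 1 ✓
  P=0, Q=0, R=1, S=1: formula gives 0, h = 0 ✓
  …and likewise for the remaining 12 rows.
All 16 rows match — the expression computes h exactly.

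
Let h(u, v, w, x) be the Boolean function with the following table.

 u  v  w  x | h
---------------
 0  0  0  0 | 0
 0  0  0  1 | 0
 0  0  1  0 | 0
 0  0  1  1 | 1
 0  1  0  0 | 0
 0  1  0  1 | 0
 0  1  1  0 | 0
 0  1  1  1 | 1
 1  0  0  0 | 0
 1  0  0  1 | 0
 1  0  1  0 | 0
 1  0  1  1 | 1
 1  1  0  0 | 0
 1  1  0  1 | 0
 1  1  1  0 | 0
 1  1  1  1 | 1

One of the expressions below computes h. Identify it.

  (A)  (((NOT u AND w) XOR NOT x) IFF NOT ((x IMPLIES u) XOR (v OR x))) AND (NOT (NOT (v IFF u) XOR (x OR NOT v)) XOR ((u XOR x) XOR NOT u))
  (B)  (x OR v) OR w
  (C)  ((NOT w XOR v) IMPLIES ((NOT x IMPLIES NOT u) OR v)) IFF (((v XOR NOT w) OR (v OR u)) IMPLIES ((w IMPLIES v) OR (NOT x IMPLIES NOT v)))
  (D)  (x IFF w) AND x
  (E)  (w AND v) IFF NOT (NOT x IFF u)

(A) disagrees with h on (0,0,1,0) (formula → 1, table → 0); rule it out.
(B) disagrees with h on (0,0,0,1) (formula → 1, table → 0); rule it out.
(C) disagrees with h on (0,0,0,0) (formula → 1, table → 0); rule it out.
(E) disagrees with h on (0,0,0,1) (formula → 1, table → 0); rule it out.
(D) is the remaining candidate, and it agrees with h on all 16 inputs.

D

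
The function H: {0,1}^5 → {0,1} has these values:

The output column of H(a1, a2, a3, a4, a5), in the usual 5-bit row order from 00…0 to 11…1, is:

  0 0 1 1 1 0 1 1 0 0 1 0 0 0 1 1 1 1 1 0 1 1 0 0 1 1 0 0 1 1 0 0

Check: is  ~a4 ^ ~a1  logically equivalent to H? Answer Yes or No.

Evaluate ~a4 ^ ~a1 on each row and compare to H:
  a1=0, a2=0, a3=0, a4=0, a5=0: formula gives 0, H = 0 ✓
  a1=0, a2=0, a3=0, a4=0, a5=1: formula gives 0, H = 0 ✓
  a1=0, a2=0, a3=0, a4=1, a5=0: formula gives 1, H = 1 ✓
  a1=0, a2=0, a3=0, a4=1, a5=1: formula gives 1, H = 1 ✓
  a1=0, a2=0, a3=1, a4=0, a5=0: formula gives 0, but H = 1 ✗
A single disagreement suffices: at (0,0,1,0,0) they differ, so the formula does not compute H.

No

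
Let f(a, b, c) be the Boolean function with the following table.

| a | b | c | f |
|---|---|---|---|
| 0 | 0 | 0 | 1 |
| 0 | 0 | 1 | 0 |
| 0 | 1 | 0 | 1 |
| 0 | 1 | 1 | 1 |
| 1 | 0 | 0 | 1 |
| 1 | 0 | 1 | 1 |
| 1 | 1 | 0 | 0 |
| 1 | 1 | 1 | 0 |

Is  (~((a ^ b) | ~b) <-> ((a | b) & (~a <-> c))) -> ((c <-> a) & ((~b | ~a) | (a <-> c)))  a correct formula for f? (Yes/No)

Test each input against both f and the formula:
  a=0, b=0, c=0: formula gives 1, f = 1 ✓
  a=0, b=0, c=1: formula gives 0, f = 0 ✓
  a=0, b=1, c=0: formula gives 1, f = 1 ✓
  a=0, b=1, c=1: formula gives 1, f = 1 ✓
  a=1, b=0, c=0: formula gives 1, f = 1 ✓
  …
  a=1, b=1, c=1: formula gives 1, but f = 0 ✗
A single disagreement suffices: at (1,1,1) they differ, so the formula does not compute f.

No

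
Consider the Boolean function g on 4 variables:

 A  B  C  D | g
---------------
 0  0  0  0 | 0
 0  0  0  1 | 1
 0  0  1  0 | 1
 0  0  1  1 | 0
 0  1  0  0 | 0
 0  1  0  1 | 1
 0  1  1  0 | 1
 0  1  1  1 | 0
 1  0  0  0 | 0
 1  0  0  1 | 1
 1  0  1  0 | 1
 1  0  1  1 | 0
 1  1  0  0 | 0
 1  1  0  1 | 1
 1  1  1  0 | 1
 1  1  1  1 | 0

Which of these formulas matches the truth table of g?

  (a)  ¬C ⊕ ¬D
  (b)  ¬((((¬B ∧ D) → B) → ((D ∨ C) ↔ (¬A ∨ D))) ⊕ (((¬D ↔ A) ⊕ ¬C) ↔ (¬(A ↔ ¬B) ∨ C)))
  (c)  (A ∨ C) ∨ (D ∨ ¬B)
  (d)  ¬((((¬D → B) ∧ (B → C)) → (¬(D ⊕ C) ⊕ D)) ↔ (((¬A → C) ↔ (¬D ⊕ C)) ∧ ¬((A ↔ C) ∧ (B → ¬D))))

a

(b) fails at (0,0,0,1): the formula yields 0, g is 1.
(c) fails at (0,0,0,0): the formula yields 1, g is 0.
(d) fails at (0,0,0,0): the formula yields 1, g is 0.
That leaves (a). Evaluating it on every row reproduces the table of g exactly.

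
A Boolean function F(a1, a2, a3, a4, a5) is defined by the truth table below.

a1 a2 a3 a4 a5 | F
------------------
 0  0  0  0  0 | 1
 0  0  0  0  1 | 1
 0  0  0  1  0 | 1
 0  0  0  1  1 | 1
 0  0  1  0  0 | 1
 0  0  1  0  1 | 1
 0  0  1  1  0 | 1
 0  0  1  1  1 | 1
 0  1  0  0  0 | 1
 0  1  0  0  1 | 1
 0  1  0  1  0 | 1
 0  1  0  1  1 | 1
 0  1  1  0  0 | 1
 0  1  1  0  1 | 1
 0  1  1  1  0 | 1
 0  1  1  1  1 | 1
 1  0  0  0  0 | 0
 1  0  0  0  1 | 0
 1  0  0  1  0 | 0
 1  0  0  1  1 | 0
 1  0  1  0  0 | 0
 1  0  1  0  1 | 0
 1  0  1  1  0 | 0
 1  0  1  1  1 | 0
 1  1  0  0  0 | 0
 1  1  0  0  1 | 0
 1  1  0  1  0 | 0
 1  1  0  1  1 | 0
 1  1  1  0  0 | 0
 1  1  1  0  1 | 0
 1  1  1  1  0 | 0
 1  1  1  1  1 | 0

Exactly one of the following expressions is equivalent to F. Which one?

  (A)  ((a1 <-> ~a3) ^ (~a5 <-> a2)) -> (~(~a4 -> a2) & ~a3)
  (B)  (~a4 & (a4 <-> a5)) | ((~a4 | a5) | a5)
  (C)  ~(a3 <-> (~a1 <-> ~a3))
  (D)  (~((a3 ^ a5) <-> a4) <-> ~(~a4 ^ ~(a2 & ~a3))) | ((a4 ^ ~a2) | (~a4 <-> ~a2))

(A) fails at (0,0,0,1,1): the formula yields 0, F is 1.
(B) fails at (0,0,0,1,0): the formula yields 0, F is 1.
(D) fails at (0,0,0,1,0): the formula yields 0, F is 1.
That leaves (C). Evaluating it on every row reproduces the table of F exactly.

C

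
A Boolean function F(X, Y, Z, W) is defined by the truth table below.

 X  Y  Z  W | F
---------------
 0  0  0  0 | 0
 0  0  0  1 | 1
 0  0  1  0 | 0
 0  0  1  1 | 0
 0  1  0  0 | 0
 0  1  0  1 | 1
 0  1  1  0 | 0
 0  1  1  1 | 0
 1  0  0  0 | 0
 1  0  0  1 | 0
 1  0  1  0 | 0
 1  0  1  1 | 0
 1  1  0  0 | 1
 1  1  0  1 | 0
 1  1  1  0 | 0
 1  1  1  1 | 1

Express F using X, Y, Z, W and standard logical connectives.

F=1 on 4 inputs: (0,0,0,1), (0,1,0,1), (1,1,0,0), (1,1,1,1). Reading each as a conjunction of literals (¬X·¬Y·¬Z·W, ¬X·Y·¬Z·W, X·Y·¬Z·¬W, X·Y·Z·W) and taking the OR gives the canonical DNF.

F(X, Y, Z, W) = (((((¬X ∧ ¬Y) ∧ ¬Z) ∧ W) ∨ (((¬X ∧ Y) ∧ ¬Z) ∧ W)) ∨ (((X ∧ Y) ∧ ¬Z) ∧ ¬W)) ∨ (((X ∧ Y) ∧ Z) ∧ W)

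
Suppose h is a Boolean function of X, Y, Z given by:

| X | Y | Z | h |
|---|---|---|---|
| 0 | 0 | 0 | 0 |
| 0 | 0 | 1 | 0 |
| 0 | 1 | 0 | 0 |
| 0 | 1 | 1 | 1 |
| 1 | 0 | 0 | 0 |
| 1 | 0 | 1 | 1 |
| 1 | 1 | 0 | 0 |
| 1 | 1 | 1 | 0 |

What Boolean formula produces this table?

The 1-rows are (0,1,1), (1,0,1). Each contributes one minterm — ¬X·Y·Z; X·¬Y·Z — and their disjunction is a sum-of-products form of h.

h(X, Y, Z) = ((~X & Y) & Z) | ((X & ~Y) & Z)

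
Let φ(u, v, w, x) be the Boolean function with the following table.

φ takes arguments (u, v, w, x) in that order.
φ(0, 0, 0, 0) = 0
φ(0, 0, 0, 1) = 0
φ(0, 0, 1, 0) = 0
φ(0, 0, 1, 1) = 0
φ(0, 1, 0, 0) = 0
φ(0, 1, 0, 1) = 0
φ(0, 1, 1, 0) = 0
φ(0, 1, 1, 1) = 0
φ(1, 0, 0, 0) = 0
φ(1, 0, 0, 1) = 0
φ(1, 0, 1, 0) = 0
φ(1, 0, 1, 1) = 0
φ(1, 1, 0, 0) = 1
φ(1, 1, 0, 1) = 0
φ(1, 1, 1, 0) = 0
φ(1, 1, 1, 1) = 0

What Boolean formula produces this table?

Only row (1,1,0,0) gives 1. That row's minterm u·v·¬w·¬x is φ directly.

φ(u, v, w, x) = ((u · v) · w') · x'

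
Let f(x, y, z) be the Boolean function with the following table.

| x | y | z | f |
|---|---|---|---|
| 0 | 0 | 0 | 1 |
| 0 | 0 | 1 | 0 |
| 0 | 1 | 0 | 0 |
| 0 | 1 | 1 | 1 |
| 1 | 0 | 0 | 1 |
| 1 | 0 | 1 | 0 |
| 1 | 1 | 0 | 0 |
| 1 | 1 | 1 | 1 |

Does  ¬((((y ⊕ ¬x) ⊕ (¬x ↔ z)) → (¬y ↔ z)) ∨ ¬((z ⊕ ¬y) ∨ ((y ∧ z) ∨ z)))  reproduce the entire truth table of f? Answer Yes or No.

Yes

Evaluate ¬((((y ⊕ ¬x) ⊕ (¬x ↔ z)) → (¬y ↔ z)) ∨ ¬((z ⊕ ¬y) ∨ ((y ∧ z) ∨ z))) on each row and compare to f:
  x=0, y=0, z=0: formula gives 1, f = 1 ✓
  x=0, y=0, z=1: formula gives 0, f = 0 ✓
  x=0, y=1, z=0: formula gives 0, f = 0 ✓
  x=0, y=1, z=1: formula gives 1, f = 1 ✓
  x=1, y=0, z=0: formula gives 1, f = 1 ✓
  … (the remaining 3 rows also agree.)
Every row agrees, so the formula is equivalent.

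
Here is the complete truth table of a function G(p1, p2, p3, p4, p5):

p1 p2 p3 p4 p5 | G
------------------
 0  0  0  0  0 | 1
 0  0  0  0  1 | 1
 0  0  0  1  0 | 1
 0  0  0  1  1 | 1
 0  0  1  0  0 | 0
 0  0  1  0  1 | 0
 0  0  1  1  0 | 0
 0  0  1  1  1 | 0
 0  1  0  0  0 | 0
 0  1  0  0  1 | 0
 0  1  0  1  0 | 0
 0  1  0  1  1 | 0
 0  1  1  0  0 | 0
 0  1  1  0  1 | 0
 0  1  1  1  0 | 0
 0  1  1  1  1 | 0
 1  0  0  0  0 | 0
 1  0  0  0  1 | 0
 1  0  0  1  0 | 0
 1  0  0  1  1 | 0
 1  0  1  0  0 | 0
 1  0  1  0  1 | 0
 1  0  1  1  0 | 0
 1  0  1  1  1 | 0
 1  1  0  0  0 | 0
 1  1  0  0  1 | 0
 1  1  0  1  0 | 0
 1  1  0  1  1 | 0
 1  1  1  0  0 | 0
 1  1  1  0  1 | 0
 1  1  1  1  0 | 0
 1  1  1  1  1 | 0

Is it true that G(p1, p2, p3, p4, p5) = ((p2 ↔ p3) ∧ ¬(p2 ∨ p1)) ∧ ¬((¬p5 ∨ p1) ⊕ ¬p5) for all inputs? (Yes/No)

Yes

Check the formula against G row by row:
  p1=0, p2=0, p3=0, p4=0, p5=0: formula gives 1, G = 1 ✓
  p1=0, p2=0, p3=0, p4=0, p5=1: formula gives 1, G = 1 ✓
  p1=0, p2=0, p3=0, p4=1, p5=0: formula gives 1, G = 1 ✓
  p1=0, p2=0, p3=0, p4=1, p5=1: formula gives 1, G = 1 ✓
  …and likewise for the remaining 28 rows.
All 32 rows match — the expression computes G exactly.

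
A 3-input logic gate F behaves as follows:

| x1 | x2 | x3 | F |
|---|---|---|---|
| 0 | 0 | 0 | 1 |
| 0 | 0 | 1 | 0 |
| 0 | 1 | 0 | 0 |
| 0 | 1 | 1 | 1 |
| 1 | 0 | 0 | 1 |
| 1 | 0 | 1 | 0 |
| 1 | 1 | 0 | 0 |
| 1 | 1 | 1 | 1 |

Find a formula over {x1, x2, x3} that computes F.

The 1-rows are (0,0,0), (0,1,1), (1,0,0), (1,1,1). Each contributes one minterm — ¬x1·¬x2·¬x3; ¬x1·x2·x3; x1·¬x2·¬x3; x1·x2·x3 — and their disjunction is a sum-of-products form of F.

F(x1, x2, x3) = ((((NOT x1 AND NOT x2) AND NOT x3) OR ((NOT x1 AND x2) AND x3)) OR ((x1 AND NOT x2) AND NOT x3)) OR ((x1 AND x2) AND x3)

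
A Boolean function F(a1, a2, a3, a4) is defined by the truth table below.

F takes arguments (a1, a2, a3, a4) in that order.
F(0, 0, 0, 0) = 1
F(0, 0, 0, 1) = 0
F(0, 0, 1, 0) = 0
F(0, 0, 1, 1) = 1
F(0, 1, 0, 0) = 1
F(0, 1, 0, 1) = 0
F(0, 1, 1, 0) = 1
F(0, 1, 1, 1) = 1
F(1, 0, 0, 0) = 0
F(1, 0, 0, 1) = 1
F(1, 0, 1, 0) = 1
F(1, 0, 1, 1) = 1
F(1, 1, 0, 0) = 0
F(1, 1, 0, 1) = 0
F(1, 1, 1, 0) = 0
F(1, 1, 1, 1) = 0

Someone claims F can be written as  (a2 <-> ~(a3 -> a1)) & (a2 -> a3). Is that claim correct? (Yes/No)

Evaluate (a2 <-> ~(a3 -> a1)) & (a2 -> a3) on each row and compare to F:
  a1=0, a2=0, a3=0, a4=0: formula gives 1, F = 1 ✓
  a1=0, a2=0, a3=0, a4=1: formula gives 1, but F = 0 ✗
Row (0,0,0,1) is a counterexample, so the formula is not equivalent to F.

No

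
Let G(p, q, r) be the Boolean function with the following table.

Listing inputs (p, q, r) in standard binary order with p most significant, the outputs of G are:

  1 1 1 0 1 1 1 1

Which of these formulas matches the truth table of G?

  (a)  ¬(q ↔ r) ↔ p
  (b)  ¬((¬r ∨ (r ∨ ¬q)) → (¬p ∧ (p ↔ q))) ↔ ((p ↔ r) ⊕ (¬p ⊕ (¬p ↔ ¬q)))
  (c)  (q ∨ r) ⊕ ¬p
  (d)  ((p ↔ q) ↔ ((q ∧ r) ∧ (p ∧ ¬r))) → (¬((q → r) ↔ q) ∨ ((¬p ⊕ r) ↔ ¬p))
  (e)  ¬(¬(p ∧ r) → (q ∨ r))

d

(a) disagrees with G on (0,0,1) (formula → 0, table → 1); rule it out.
(b) disagrees with G on (0,0,0) (formula → 0, table → 1); rule it out.
(c) disagrees with G on (0,0,1) (formula → 0, table → 1); rule it out.
(e) disagrees with G on (0,0,1) (formula → 0, table → 1); rule it out.
Only (d) survives; checking it on all 8 rows confirms it matches G.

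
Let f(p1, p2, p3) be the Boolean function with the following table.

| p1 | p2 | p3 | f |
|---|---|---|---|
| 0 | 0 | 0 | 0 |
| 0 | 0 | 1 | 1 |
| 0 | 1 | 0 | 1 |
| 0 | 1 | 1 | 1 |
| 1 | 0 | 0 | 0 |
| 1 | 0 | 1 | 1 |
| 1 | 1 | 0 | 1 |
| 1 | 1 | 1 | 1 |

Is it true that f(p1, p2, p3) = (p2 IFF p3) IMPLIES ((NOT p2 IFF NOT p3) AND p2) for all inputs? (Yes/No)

Evaluate (p2 IFF p3) IMPLIES ((NOT p2 IFF NOT p3) AND p2) on each row and compare to f:
  p1=0, p2=0, p3=0: formula gives 0, f = 0 ✓
  p1=0, p2=0, p3=1: formula gives 1, f = 1 ✓
  p1=0, p2=1, p3=0: formula gives 1, f = 1 ✓
  p1=0, p2=1, p3=1: formula gives 1, f = 1 ✓
  p1=1, p2=0, p3=0: formula gives 0, f = 0 ✓
  … (the remaining 3 rows also agree.)
Every row agrees, so the formula is equivalent.

Yes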